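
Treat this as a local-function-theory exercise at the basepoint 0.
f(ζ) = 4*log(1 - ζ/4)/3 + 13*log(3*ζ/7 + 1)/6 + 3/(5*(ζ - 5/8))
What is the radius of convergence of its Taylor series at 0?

The radius of convergence is 5/8.

Denominator factor (ζ - 5/8): pole of order 1 at 5/8, modulus 5/8.
Branch term (4/3)*log(1 - ζ/(4)): its argument vanishes at ζ = 4, a logarithmic branch point, modulus 4.
Branch term (13/6)*log(1 - ζ/(-7/3)): its argument vanishes at ζ = -7/3, a logarithmic branch point, modulus 7/3.
The radius of convergence is the smallest modulus among the singular points: 5/8.


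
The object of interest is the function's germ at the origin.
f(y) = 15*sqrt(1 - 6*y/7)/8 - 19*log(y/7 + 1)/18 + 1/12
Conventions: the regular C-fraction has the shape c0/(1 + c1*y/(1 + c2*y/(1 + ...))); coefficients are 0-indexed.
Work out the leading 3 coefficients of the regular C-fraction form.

Taylor coefficients (expand at 0): a_0 = 47/24, a_1 = -481/504, a_2 = -1139/7056.
c0 = a_0 = 47/24. Peel one level at a time: if S = 1 + c*y/S' with S'(0) = 1, then c is the y-coefficient of S and S' = c*y/(S - 1).
S_1 = c0/f = 1 + (481/987)*y + (623321/1948338)*y^2 + ...; c1 = 481/987.
S_2 = c1*y/(S_1 - 1) = 1 + (-623321/949494)*y + ...; c2 = -623321/949494.

The regular C-fraction coefficients are [47/24, 481/987, -623321/949494].


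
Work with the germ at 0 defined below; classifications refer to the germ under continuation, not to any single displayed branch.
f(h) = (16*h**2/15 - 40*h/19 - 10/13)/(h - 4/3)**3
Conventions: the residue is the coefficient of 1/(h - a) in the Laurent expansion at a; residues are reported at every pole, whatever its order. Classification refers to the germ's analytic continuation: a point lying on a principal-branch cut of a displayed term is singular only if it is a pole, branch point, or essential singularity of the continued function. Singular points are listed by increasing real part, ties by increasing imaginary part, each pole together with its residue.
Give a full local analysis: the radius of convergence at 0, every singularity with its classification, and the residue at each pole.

Radius of convergence at 0: 4/3.
At 4/3: a pole of order 3; residue 16/15.

Denominator factor (h - 4/3)^3: pole of order 3 at 4/3, modulus 4/3.
The radius of convergence is the smallest modulus among the singular points: 4/3.
At the order-3 pole 4/3 set g(h) = (h - (4/3))^3*f(h) = 16*h**2/15 - 40*h/19 - 10/13.
Order-3 pole: residue = g''(a)/2; g''(4/3) = 32/15, so the residue is 16/15.


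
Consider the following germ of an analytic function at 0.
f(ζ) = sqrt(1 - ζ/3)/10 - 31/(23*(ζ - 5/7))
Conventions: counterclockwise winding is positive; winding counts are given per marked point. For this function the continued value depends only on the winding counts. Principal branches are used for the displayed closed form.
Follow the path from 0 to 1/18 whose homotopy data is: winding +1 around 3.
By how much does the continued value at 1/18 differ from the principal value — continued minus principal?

Continued minus principal equals -(1/90)*sqrt(318).

The rational part is single-valued and drops out of the difference; each branch term changes only by its own monodromy.
(1/10)*sqrt(1 - ζ/(3)): winding +1 is odd, the square root flips sign, contributing -2*(1/10)*sqrt(1 - (1/18)/(3)) = -2*(1/10)*sqrt(53/54) = -(1/90)*sqrt(318).
Summing the contributions at ζ = 1/18 gives -(1/90)*sqrt(318).


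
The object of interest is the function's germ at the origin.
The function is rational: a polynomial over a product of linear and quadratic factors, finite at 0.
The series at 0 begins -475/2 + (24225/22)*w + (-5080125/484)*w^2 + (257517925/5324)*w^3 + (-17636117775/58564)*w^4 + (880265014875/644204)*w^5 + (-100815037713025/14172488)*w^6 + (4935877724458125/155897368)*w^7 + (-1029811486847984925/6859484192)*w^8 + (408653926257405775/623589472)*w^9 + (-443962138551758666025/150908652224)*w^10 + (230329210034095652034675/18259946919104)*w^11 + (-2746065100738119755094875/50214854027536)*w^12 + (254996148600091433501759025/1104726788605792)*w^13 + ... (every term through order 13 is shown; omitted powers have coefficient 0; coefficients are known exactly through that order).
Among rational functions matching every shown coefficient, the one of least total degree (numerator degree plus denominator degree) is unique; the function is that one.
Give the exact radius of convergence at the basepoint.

No rational of total degree below 12 reproduces all 14 coefficients; solving the [0/12] Pade equations on them gives f(w) = -19/(10*(w**2 - 12*w/11 - 2)**3*(w**2 - w/10 - 1/10)**3), whose expansion matches every shown term.
Denominator factor (w**2 - w/10 - 1/10)^3: discriminant 41/100, real irrational roots 1/20 + (1/20)*sqrt(41) and 1/20 - (1/20)*sqrt(41); poles of order 3, moduli 1/20 + (1/20)*sqrt(41) and -1/20 + (1/20)*sqrt(41).
Denominator factor (w**2 - 12*w/11 - 2)^3: discriminant 1112/121, real irrational roots 6/11 + (1/11)*sqrt(278) and 6/11 - (1/11)*sqrt(278); poles of order 3, moduli 6/11 + (1/11)*sqrt(278) and -6/11 + (1/11)*sqrt(278).
The radius of convergence is the smallest modulus among the singular points: -1/20 + (1/20)*sqrt(41).

The radius of convergence is -1/20 + (1/20)*sqrt(41).


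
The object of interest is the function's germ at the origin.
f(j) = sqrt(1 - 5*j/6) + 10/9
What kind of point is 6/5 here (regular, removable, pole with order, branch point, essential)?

The term (1)*sqrt(1 - j/(6/5)) has argument 1 - 6/5/(6/5) = 0 at 6/5: a square-root (algebraic, two-sheeted) branch point; the remaining terms are analytic or single-valued there.

The point is an algebraic (square-root) branch point.


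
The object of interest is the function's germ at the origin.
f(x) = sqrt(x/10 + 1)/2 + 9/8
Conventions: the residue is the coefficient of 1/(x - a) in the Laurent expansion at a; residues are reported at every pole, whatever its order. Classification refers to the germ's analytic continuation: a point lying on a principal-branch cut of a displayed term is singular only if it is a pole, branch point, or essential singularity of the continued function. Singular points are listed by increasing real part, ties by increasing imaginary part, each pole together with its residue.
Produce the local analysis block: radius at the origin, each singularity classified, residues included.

Branch term (1/2)*sqrt(1 - x/(-10)): its argument vanishes at x = -10, a square-root branch point, modulus 10.
The radius of convergence is the smallest modulus among the singular points: 10.

Radius of convergence at 0: 10.
At -10: an algebraic (square-root) branch point.


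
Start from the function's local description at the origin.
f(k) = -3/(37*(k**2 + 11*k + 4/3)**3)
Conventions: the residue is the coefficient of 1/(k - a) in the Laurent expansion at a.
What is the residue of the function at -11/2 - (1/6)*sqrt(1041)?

The residue is (162/1545931151)*sqrt(1041).

The factor k**2 + 11*k + 4/3 splits as (k - a)(k - a') with a = -11/2 - (1/6)*sqrt(1041), a' = -11/2 + (1/6)*sqrt(1041). At the order-3 pole a set g(k) = (k - a)^3*f(k) = [-3/37] / (k - a')^3.
Order-3 pole: residue = g''(a)/2; g''(-11/2 - (1/6)*sqrt(1041)) = (324/1545931151)*sqrt(1041), so the residue is (162/1545931151)*sqrt(1041).


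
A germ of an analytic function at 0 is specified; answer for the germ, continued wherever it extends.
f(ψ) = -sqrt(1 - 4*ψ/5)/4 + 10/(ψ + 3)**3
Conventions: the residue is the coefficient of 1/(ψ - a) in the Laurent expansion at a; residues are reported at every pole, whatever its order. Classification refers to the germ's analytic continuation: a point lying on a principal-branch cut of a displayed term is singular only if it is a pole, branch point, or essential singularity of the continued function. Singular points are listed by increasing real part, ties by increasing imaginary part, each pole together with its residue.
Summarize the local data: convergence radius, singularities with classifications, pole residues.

Radius of convergence at 0: 5/4.
At -3: a pole of order 3; residue 0.
At 5/4: an algebraic (square-root) branch point.

Denominator factor (ψ + 3)^3: pole of order 3 at -3, modulus 3.
Branch term (-1/4)*sqrt(1 - ψ/(5/4)): its argument vanishes at ψ = 5/4, a square-root branch point, modulus 5/4.
The radius of convergence is the smallest modulus among the singular points: 5/4.
The branch term is analytic at -3 and contributes nothing to the residue; only the rational part matters.
At the order-3 pole -3 set g(ψ) = (ψ - (-3))^3*(rational part) = 10.
Order-3 pole: residue = g''(a)/2; g''(-3) = 0, so the residue is 0.
List the singular points by increasing real part (a conjugate pair: the negative imaginary part first).


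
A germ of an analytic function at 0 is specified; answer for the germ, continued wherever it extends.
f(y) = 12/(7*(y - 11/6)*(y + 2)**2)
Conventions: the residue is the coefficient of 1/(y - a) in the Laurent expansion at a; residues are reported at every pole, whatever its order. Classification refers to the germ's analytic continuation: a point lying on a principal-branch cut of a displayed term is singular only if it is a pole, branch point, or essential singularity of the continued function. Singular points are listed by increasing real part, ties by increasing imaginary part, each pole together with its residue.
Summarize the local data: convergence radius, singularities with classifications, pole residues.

Radius of convergence at 0: 11/6.
At -2: a pole of order 2; residue -432/3703.
At 11/6: a pole of order 1; residue 432/3703.

Denominator factor (y + 2)^2: pole of order 2 at -2, modulus 2.
Denominator factor (y - 11/6): pole of order 1 at 11/6, modulus 11/6.
The radius of convergence is the smallest modulus among the singular points: 11/6.
At the order-2 pole -2 set g(y) = (y - (-2))^2*f(y) = 12/(7*(y - 11/6)).
Order-2 pole: residue = g'(a); g'(-2) = -432/3703, so the residue is -432/3703.
At the order-1 pole 11/6 set g(y) = (y - (11/6))*f(y) = 12/(7*(y + 2)**2).
Simple pole: residue = g(a) at a = 11/6, which is 432/3703.
List the singular points by increasing real part (a conjugate pair: the negative imaginary part first).


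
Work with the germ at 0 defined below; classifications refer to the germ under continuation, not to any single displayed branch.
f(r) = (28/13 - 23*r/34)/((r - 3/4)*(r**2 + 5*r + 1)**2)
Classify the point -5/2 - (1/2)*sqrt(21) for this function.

The denominator factor r**2 + 5*r + 1 vanishes at -5/2 - (1/2)*sqrt(21) and appears to the power 2; the numerator there equals 3399/884 + (23/68)*sqrt(21), nonzero, and no other factor vanishes.
Hence a pole whose order is the multiplicity, 2.

The point is a pole of order 2.


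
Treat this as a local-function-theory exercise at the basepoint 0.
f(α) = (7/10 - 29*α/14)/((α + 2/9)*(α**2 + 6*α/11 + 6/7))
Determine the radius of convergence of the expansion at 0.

Denominator factor (α + 2/9): pole of order 1 at -2/9, modulus 2/9.
Denominator factor (α**2 + 6*α/11 + 6/7): discriminant -2652/847, complex-conjugate roots (-3/11) + ((1/77)*sqrt(4641))*i and (-3/11) - ((1/77)*sqrt(4641))*i; poles of order 1, moduli (1/7)*sqrt(42) and (1/7)*sqrt(42).
The radius of convergence is the smallest modulus among the singular points: 2/9.

The radius of convergence is 2/9.


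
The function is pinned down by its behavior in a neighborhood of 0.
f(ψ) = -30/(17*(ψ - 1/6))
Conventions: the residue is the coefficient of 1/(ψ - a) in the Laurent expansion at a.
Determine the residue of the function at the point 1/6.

At the order-1 pole 1/6 set g(ψ) = (ψ - (1/6))*f(ψ) = -30/17.
Simple pole: residue = g(a) at a = 1/6, which is -30/17.

The residue is -30/17.


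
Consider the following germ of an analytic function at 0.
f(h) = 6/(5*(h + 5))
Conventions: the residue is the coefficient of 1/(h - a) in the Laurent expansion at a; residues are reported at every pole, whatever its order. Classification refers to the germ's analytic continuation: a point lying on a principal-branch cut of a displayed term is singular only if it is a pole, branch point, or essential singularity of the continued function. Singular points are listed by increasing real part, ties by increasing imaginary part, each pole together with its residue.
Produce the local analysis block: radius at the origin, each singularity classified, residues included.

Radius of convergence at 0: 5.
At -5: a pole of order 1; residue 6/5.

Denominator factor (h + 5): pole of order 1 at -5, modulus 5.
The radius of convergence is the smallest modulus among the singular points: 5.
At the order-1 pole -5 set g(h) = (h - (-5))*f(h) = 6/5.
Simple pole: residue = g(a) at a = -5, which is 6/5.


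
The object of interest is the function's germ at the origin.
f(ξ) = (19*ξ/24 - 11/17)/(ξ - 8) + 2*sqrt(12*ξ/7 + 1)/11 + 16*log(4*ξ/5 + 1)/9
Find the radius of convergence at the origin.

The radius of convergence is 7/12.

Denominator factor (ξ - 8): pole of order 1 at 8, modulus 8.
Branch term (2/11)*sqrt(1 - ξ/(-7/12)): its argument vanishes at ξ = -7/12, a square-root branch point, modulus 7/12.
Branch term (16/9)*log(1 - ξ/(-5/4)): its argument vanishes at ξ = -5/4, a logarithmic branch point, modulus 5/4.
The radius of convergence is the smallest modulus among the singular points: 7/12.


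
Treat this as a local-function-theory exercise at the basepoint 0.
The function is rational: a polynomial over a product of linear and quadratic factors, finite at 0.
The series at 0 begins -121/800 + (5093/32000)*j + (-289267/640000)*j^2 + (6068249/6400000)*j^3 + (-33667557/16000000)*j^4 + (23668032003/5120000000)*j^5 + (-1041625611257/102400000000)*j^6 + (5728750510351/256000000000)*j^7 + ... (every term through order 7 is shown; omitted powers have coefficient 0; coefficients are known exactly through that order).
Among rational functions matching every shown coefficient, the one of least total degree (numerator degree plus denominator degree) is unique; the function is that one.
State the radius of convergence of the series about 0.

The radius of convergence is 5/11.

No rational of total degree below 5 reproduces all 8 coefficients; solving the [1/4] Pade equations on them gives f(j) = (7*j/4 + 22/5)/((j - 4)**3*(j + 5/11)), whose expansion matches every shown term.
Denominator factor (j - 4)^3: pole of order 3 at 4, modulus 4.
Denominator factor (j + 5/11): pole of order 1 at -5/11, modulus 5/11.
The radius of convergence is the smallest modulus among the singular points: 5/11.


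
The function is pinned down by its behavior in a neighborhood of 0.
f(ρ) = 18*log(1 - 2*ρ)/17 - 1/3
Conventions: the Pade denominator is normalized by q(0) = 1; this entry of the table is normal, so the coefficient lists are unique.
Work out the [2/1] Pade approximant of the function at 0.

Taylor coefficients needed (expand at 0): a_0 = -1/3, a_1 = -36/17, a_2 = -36/17, a_3 = -48/17.
Write the denominator as Q(ρ) = 1 + q1*ρ. Requiring Q*f - P = O(ρ^4) with deg P <= 2 kills the coefficients of ρ^3..ρ^3 in Q*f:
  ρ^3: a_3 + q1*a_2 = 0, i.e. -48/17 + (-36/17)*q1 = 0.
Solving this linear system: q1 = -4/3.
The numerator is Q*f truncated at degree 2: P0 = a_0 = -1/3; P1 = a_1 + q1*a_0 = -256/153; P2 = a_2 + q1*a_1 = 12/17.

The Pade approximant has numerator coefficients [-1/3, -256/153, 12/17]; denominator coefficients [1, -4/3].


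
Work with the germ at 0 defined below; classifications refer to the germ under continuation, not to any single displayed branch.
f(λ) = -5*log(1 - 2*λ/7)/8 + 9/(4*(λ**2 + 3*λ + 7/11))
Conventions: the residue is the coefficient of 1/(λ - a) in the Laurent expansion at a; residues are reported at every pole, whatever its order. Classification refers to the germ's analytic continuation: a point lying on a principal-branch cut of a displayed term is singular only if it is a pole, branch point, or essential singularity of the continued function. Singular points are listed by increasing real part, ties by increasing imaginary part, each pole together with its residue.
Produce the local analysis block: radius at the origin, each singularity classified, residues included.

Radius of convergence at 0: 3/2 - (1/22)*sqrt(781).
At -3/2 - (1/22)*sqrt(781): a pole of order 1; residue -(9/284)*sqrt(781).
At -3/2 + (1/22)*sqrt(781): a pole of order 1; residue (9/284)*sqrt(781).
At 7/2: a logarithmic branch point.

Denominator factor (λ**2 + 3*λ + 7/11): discriminant 71/11, real irrational roots -3/2 + (1/22)*sqrt(781) and -3/2 - (1/22)*sqrt(781); poles of order 1, moduli 3/2 - (1/22)*sqrt(781) and 3/2 + (1/22)*sqrt(781).
Branch term (-5/8)*log(1 - λ/(7/2)): its argument vanishes at λ = 7/2, a logarithmic branch point, modulus 7/2.
The radius of convergence is the smallest modulus among the singular points: 3/2 - (1/22)*sqrt(781).
The branch term is analytic at -3/2 - (1/22)*sqrt(781) and contributes nothing to the residue; only the rational part matters.
The factor λ**2 + 3*λ + 7/11 splits as (λ - a)(λ - a') with a = -3/2 - (1/22)*sqrt(781), a' = -3/2 + (1/22)*sqrt(781). At the order-1 pole a set g(λ) = (λ - a)*(rational part) = [9/4] / (λ - a').
Simple pole: residue = g(a) at a = -3/2 - (1/22)*sqrt(781), which is -(9/284)*sqrt(781).
The branch term is analytic at -3/2 + (1/22)*sqrt(781) and contributes nothing to the residue; only the rational part matters.
The factor λ**2 + 3*λ + 7/11 splits as (λ - a)(λ - a') with a = -3/2 + (1/22)*sqrt(781), a' = -3/2 - (1/22)*sqrt(781). At the order-1 pole a set g(λ) = (λ - a)*(rational part) = [9/4] / (λ - a').
Simple pole: residue = g(a) at a = -3/2 + (1/22)*sqrt(781), which is (9/284)*sqrt(781).
List the singular points by increasing real part (a conjugate pair: the negative imaginary part first).


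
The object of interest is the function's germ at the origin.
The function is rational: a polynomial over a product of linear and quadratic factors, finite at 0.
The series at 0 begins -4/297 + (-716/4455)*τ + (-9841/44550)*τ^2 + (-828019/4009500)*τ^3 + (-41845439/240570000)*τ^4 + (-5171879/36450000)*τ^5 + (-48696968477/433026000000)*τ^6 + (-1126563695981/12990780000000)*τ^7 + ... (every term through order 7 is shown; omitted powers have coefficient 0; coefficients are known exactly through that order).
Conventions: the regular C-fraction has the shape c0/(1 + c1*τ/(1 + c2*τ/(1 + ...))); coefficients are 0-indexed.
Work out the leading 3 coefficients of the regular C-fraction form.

The regular C-fraction coefficients are [-4/297, -179/15, 45361/4296].

Taylor coefficients (read off): a_0 = -4/297, a_1 = -716/4455, a_2 = -9841/44550.
c0 = a_0 = -4/297. Peel one level at a time: if S = 1 + c*τ/S' with S'(0) = 1, then c is the τ-coefficient of S and S' = c*τ/(S - 1).
S_1 = c0/f = 1 + (-179/15)*τ + (45361/360)*τ^2 + ...; c1 = -179/15.
S_2 = c1*τ/(S_1 - 1) = 1 + (45361/4296)*τ + ...; c2 = 45361/4296.


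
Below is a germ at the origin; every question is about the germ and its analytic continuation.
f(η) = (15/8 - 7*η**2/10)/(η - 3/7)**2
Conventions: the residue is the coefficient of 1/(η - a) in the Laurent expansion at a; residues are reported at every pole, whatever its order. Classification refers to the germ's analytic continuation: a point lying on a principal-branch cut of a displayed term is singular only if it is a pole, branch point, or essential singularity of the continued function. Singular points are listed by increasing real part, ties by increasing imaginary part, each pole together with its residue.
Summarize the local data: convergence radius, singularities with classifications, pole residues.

Radius of convergence at 0: 3/7.
At 3/7: a pole of order 2; residue -3/5.

Denominator factor (η - 3/7)^2: pole of order 2 at 3/7, modulus 3/7.
The radius of convergence is the smallest modulus among the singular points: 3/7.
At the order-2 pole 3/7 set g(η) = (η - (3/7))^2*f(η) = 15/8 - 7*η**2/10.
Order-2 pole: residue = g'(a); g'(3/7) = -3/5, so the residue is -3/5.


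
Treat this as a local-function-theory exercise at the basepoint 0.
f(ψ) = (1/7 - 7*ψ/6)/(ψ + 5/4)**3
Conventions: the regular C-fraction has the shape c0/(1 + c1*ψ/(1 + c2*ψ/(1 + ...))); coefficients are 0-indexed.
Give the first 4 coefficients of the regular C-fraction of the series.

The regular C-fraction coefficients are [64/875, 317/30, -79393/9510, 22134816/125837905].

Taylor coefficients (expand at 0): a_0 = 64/875, a_1 = -10144/13125, a_2 = 37504/21875, a_3 = -58368/21875.
c0 = a_0 = 64/875. Peel one level at a time: if S = 1 + c*ψ/S' with S'(0) = 1, then c is the ψ-coefficient of S and S' = c*ψ/(S - 1).
S_1 = c0/f = 1 + (317/30)*ψ + (79393/900)*ψ^2 + ...; c1 = 317/30.
S_2 = c1*ψ/(S_1 - 1) = 1 + (-79393/9510)*ψ + (3689136/2512225)*ψ^2 + ...; c2 = -79393/9510.
S_3 = c2*ψ/(S_2 - 1) = 1 + (22134816/125837905)*ψ + ...; c3 = 22134816/125837905.


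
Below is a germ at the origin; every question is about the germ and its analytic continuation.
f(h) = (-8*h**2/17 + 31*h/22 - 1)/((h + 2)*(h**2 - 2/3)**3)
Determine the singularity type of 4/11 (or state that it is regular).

Denominator factors: h**2 - 2/3 = -194/363 at h = 4/11; h + 2 = 26/11 at h = 4/11 — none vanishes.
So the germ continues analytically to 4/11.

The point is a regular point.


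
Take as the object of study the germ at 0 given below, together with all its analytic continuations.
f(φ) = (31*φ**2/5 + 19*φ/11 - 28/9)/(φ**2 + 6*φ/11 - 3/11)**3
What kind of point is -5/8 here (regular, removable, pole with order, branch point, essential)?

Denominator factors: φ**2 + 6*φ/11 - 3/11 = -157/704 at φ = -5/8 — none vanishes.
So the germ continues analytically to -5/8.

The point is a regular point.


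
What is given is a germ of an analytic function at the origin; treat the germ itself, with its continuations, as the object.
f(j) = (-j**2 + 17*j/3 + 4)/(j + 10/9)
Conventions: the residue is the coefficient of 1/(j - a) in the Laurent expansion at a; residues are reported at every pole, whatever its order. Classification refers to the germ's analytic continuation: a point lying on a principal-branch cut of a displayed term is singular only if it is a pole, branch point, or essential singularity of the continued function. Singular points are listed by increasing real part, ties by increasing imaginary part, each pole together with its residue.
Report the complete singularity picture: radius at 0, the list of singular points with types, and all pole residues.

Radius of convergence at 0: 10/9.
At -10/9: a pole of order 1; residue -286/81.

Denominator factor (j + 10/9): pole of order 1 at -10/9, modulus 10/9.
The radius of convergence is the smallest modulus among the singular points: 10/9.
At the order-1 pole -10/9 set g(j) = (j - (-10/9))*f(j) = -j**2 + 17*j/3 + 4.
Simple pole: residue = g(a) at a = -10/9, which is -286/81.


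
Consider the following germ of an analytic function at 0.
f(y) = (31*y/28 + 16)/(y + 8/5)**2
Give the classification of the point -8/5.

The denominator factor y + 8/5 vanishes at -8/5 and appears to the power 2; the numerator there equals 498/35, nonzero, and no other factor vanishes.
Hence a pole whose order is the multiplicity, 2.

The point is a pole of order 2.


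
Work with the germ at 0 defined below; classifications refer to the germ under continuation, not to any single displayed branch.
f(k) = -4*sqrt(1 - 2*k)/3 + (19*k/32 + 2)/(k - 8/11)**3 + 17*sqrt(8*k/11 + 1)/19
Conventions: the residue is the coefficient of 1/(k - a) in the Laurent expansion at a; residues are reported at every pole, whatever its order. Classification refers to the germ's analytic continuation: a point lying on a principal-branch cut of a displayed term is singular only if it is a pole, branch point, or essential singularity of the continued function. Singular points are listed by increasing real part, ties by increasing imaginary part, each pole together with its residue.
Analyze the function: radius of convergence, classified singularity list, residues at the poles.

Denominator factor (k - 8/11)^3: pole of order 3 at 8/11, modulus 8/11.
Branch term (-4/3)*sqrt(1 - k/(1/2)): its argument vanishes at k = 1/2, a square-root branch point, modulus 1/2.
Branch term (17/19)*sqrt(1 - k/(-11/8)): its argument vanishes at k = -11/8, a square-root branch point, modulus 11/8.
The radius of convergence is the smallest modulus among the singular points: 1/2.
The branch terms are analytic at 8/11 and contribute nothing to the residue; only the rational part matters.
At the order-3 pole 8/11 set g(k) = (k - (8/11))^3*(rational part) = 19*k/32 + 2.
Order-3 pole: residue = g''(a)/2; g''(8/11) = 0, so the residue is 0.
List the singular points by increasing real part (a conjugate pair: the negative imaginary part first).

Radius of convergence at 0: 1/2.
At -11/8: an algebraic (square-root) branch point.
At 1/2: an algebraic (square-root) branch point.
At 8/11: a pole of order 3; residue 0.


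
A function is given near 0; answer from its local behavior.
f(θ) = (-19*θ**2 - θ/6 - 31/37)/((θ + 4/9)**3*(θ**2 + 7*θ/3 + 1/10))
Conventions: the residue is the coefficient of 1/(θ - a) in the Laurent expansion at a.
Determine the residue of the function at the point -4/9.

The residue is 104068749780/7952106563.


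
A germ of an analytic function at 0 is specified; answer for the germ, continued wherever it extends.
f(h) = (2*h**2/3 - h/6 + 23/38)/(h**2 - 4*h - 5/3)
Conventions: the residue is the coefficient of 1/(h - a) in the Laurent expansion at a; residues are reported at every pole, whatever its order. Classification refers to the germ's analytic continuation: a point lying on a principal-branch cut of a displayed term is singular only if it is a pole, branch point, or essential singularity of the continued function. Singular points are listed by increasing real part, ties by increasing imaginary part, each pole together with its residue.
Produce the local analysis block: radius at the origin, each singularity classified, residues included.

Radius of convergence at 0: -2 + (1/3)*sqrt(51).
At 2 - (1/3)*sqrt(51): a pole of order 1; residue 5/4 - (2297/11628)*sqrt(51).
At 2 + (1/3)*sqrt(51): a pole of order 1; residue 5/4 + (2297/11628)*sqrt(51).

Denominator factor (h**2 - 4*h - 5/3): discriminant 68/3, real irrational roots 2 + (1/3)*sqrt(51) and 2 - (1/3)*sqrt(51); poles of order 1, moduli 2 + (1/3)*sqrt(51) and -2 + (1/3)*sqrt(51).
The radius of convergence is the smallest modulus among the singular points: -2 + (1/3)*sqrt(51).
The factor h**2 - 4*h - 5/3 splits as (h - a)(h - a') with a = 2 - (1/3)*sqrt(51), a' = 2 + (1/3)*sqrt(51). At the order-1 pole a set g(h) = (h - a)*f(h) = [2*h**2/3 - h/6 + 23/38] / (h - a').
Simple pole: residue = g(a) at a = 2 - (1/3)*sqrt(51), which is 5/4 - (2297/11628)*sqrt(51).
The factor h**2 - 4*h - 5/3 splits as (h - a)(h - a') with a = 2 + (1/3)*sqrt(51), a' = 2 - (1/3)*sqrt(51). At the order-1 pole a set g(h) = (h - a)*f(h) = [2*h**2/3 - h/6 + 23/38] / (h - a').
Simple pole: residue = g(a) at a = 2 + (1/3)*sqrt(51), which is 5/4 + (2297/11628)*sqrt(51).
List the singular points by increasing real part (a conjugate pair: the negative imaginary part first).


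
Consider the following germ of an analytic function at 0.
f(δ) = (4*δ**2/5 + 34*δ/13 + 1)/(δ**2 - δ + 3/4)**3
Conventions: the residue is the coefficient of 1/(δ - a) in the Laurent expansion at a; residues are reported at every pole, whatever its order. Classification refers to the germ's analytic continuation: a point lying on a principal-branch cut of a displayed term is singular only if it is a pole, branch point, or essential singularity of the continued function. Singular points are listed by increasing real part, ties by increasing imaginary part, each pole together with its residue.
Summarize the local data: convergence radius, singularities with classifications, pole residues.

Denominator factor (δ**2 - δ + 3/4)^3: discriminant -2, complex-conjugate roots (1/2) + ((1/2)*sqrt(2))*i and (1/2) - ((1/2)*sqrt(2))*i; poles of order 3, moduli (1/2)*sqrt(3) and (1/2)*sqrt(3).
The radius of convergence is the smallest modulus among the singular points: (1/2)*sqrt(3).
The factor δ**2 - δ + 3/4 splits as (δ - a)(δ - a') with a = (1/2) - ((1/2)*sqrt(2))*i, a' = (1/2) + ((1/2)*sqrt(2))*i. At the order-3 pole a set g(δ) = (δ - a)^3*f(δ) = [4*δ**2/5 + 34*δ/13 + 1] / (δ - a')^3.
Order-3 pole: residue = g''(a)/2; g''((1/2) - ((1/2)*sqrt(2))*i) = ((103/26)*sqrt(2))*i, so the residue is ((103/52)*sqrt(2))*i.
The factor δ**2 - δ + 3/4 splits as (δ - a)(δ - a') with a = (1/2) + ((1/2)*sqrt(2))*i, a' = (1/2) - ((1/2)*sqrt(2))*i. At the order-3 pole a set g(δ) = (δ - a)^3*f(δ) = [4*δ**2/5 + 34*δ/13 + 1] / (δ - a')^3.
Order-3 pole: residue = g''(a)/2; g''((1/2) + ((1/2)*sqrt(2))*i) = -((103/26)*sqrt(2))*i, so the residue is -((103/52)*sqrt(2))*i.
List the singular points by increasing real part (a conjugate pair: the negative imaginary part first).

Radius of convergence at 0: (1/2)*sqrt(3).
At (1/2) - ((1/2)*sqrt(2))*i: a pole of order 3; residue ((103/52)*sqrt(2))*i.
At (1/2) + ((1/2)*sqrt(2))*i: a pole of order 3; residue -((103/52)*sqrt(2))*i.


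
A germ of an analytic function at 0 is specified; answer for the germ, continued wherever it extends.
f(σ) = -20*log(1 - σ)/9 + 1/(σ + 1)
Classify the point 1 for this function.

The point is a logarithmic branch point.

The term (-20/9)*log(1 - σ/(1)) has argument 1 - 1/(1) = 0 at 1: a logarithmic (infinitely-sheeted) branch point; the remaining terms are analytic or single-valued there.


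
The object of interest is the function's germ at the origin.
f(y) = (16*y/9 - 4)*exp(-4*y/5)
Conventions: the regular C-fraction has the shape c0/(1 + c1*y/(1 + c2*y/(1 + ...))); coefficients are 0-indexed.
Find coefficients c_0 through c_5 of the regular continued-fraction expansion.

The regular C-fraction coefficients are [-4, 56/45, -221/315, 1233/7735, -95284/454155, 2942836/34965825].

Taylor coefficients (expand at 0): a_0 = -4, a_1 = 224/45, a_2 = -608/225, a_3 = 1024/1125, a_4 = -3712/16875, a_5 = 17408/421875.
c0 = a_0 = -4. Peel one level at a time: if S = 1 + c*y/S' with S'(0) = 1, then c is the y-coefficient of S and S' = c*y/(S - 1).
S_1 = c0/f = 1 + (56/45)*y + (1768/2025)*y^2 + ...; c1 = 56/45.
S_2 = c1*y/(S_1 - 1) = 1 + (-221/315)*y + (137/1225)*y^2 + ...; c2 = -221/315.
S_3 = c2*y/(S_2 - 1) = 1 + (1233/7735)*y + (40836/1221025)*y^2 + ...; c3 = 1233/7735.
S_4 = c3*y/(S_3 - 1) = 1 + (-95284/454155)*y + (372848/21115125)*y^2 + ...; c4 = -95284/454155.
S_5 = c4*y/(S_4 - 1) = 1 + (2942836/34965825)*y + ...; c5 = 2942836/34965825.


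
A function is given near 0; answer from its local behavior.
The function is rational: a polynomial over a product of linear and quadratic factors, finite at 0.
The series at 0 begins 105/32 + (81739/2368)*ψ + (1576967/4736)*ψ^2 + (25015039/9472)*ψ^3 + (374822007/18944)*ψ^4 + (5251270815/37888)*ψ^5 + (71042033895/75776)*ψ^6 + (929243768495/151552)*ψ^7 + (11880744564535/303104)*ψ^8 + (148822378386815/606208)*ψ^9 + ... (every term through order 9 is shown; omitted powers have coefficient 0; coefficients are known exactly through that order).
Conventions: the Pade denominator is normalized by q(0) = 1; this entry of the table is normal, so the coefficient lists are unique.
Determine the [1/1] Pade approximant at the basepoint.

Taylor coefficients needed (read off): a_0 = 105/32, a_1 = 81739/2368, a_2 = 1576967/4736.
Write the denominator as Q(ψ) = 1 + q1*ψ. Requiring Q*f - P = O(ψ^3) with deg P <= 1 kills the coefficients of ψ^2..ψ^2 in Q*f:
  ψ^2: a_2 + q1*a_1 = 0, i.e. 1576967/4736 + (81739/2368)*q1 = 0.
Solving this linear system: q1 = -225281/23354.
The numerator is Q*f truncated at degree 1: P0 = a_0 = 105/32; P1 = a_1 + q1*a_0 = 39624809/13825568.

The Pade approximant has numerator coefficients [105/32, 39624809/13825568]; denominator coefficients [1, -225281/23354].


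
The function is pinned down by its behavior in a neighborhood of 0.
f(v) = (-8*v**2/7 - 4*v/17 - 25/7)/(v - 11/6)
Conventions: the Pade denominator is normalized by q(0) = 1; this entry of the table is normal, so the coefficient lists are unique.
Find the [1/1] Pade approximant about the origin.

The Pade approximant has numerator coefficients [150/77, -1667328/1870561]; denominator coefficients [1, -16802/15719].

Taylor coefficients needed (expand at 0): a_0 = 150/77, a_1 = 17148/14399, a_2 = 201624/158389.
Write the denominator as Q(v) = 1 + q1*v. Requiring Q*f - P = O(v^3) with deg P <= 1 kills the coefficients of v^2..v^2 in Q*f:
  v^2: a_2 + q1*a_1 = 0, i.e. 201624/158389 + (17148/14399)*q1 = 0.
Solving this linear system: q1 = -16802/15719.
The numerator is Q*f truncated at degree 1: P0 = a_0 = 150/77; P1 = a_1 + q1*a_0 = -1667328/1870561.


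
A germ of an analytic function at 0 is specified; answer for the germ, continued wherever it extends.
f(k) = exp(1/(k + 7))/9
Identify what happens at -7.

The exponent 1/(k - (-7)) has a pole at -7, so exp(1/(k - (-7))) takes every nonzero value near it: an essential singularity (not a pole of any order).

The point is an essential singularity.


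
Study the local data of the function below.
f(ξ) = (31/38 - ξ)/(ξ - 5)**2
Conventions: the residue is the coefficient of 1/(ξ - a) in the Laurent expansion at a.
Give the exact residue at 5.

The residue is -1.

At the order-2 pole 5 set g(ξ) = (ξ - (5))^2*f(ξ) = 31/38 - ξ.
Order-2 pole: residue = g'(a); g'(5) = -1, so the residue is -1.


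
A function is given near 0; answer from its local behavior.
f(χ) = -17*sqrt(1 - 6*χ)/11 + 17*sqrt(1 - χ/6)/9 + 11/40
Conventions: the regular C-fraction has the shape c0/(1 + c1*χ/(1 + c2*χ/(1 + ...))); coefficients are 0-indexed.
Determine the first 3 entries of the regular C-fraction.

The regular C-fraction coefficients are [2449/3960, -53210/7347, 34899881/6132296].

Taylor coefficients (expand at 0): a_0 = 2449/3960, a_1 = 5321/1188, a_2 = 198101/28512.
c0 = a_0 = 2449/3960. Peel one level at a time: if S = 1 + c*χ/S' with S'(0) = 1, then c is the χ-coefficient of S and S' = c*χ/(S - 1).
S_1 = c0/f = 1 + (-53210/7347)*χ + (2966489885/71971212)*χ^2 + ...; c1 = -53210/7347.
S_2 = c1*χ/(S_1 - 1) = 1 + (34899881/6132296)*χ + ...; c2 = 34899881/6132296.


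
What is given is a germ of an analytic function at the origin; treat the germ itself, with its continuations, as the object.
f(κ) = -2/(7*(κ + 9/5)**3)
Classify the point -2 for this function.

Denominator factors: κ + 9/5 = -1/5 at κ = -2 — none vanishes.
So the germ continues analytically to -2.

The point is a regular point.


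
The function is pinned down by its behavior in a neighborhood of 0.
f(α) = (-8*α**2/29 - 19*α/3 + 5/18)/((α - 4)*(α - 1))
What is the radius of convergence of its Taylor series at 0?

The radius of convergence is 1.

Denominator factor (α - 1): pole of order 1 at 1, modulus 1.
Denominator factor (α - 4): pole of order 1 at 4, modulus 4.
The radius of convergence is the smallest modulus among the singular points: 1.


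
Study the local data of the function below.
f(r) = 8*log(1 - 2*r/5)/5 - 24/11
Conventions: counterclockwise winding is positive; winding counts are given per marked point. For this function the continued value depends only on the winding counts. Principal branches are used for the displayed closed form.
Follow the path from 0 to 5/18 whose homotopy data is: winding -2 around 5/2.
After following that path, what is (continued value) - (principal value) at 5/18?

Continued minus principal equals -(32/5)*pi*i.

The rational part is single-valued and drops out of the difference; each branch term changes only by its own monodromy.
(8/5)*log(1 - r/(5/2)): each positive loop around 5/2 adds 2*pi*i to the log, so winding -2 contributes (8/5)*(-2)*2*pi*i = -(32/5)*pi*i.
Summing the contributions at r = 5/18 gives -(32/5)*pi*i.


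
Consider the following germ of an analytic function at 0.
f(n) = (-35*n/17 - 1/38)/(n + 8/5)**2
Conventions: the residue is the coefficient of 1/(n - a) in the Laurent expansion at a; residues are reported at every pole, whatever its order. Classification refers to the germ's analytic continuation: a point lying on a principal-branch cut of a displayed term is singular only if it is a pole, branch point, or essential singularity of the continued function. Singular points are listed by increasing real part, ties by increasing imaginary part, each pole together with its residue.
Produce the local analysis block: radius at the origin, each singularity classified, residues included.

Radius of convergence at 0: 8/5.
At -8/5: a pole of order 2; residue -35/17.

Denominator factor (n + 8/5)^2: pole of order 2 at -8/5, modulus 8/5.
The radius of convergence is the smallest modulus among the singular points: 8/5.
At the order-2 pole -8/5 set g(n) = (n - (-8/5))^2*f(n) = -35*n/17 - 1/38.
Order-2 pole: residue = g'(a); g'(-8/5) = -35/17, so the residue is -35/17.


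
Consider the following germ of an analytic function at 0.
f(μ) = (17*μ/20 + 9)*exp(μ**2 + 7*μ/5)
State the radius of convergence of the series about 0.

The radius of convergence is infinite.

The factor exp(μ**2 + 7*μ/5) is entire and contributes no finite singular point.
The polynomial part has no poles.
No finite singular points: the Taylor series at 0 converges everywhere.


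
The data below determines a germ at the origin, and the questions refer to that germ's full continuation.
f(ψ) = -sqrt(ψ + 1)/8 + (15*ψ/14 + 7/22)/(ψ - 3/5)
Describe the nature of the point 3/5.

The denominator factor ψ - 3/5 vanishes at 3/5 and appears to the power 1; the numerator there equals 74/77, nonzero, and no other factor vanishes.
The branch terms are analytic at this point.
Hence a pole whose order is the multiplicity, 1.

The point is a pole of order 1.


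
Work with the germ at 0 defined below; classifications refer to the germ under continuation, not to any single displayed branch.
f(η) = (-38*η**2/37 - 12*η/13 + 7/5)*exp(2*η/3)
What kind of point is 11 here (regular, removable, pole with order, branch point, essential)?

There is no denominator, hence no pole anywhere.
The factor exp(2*η/3) is entire.
So the germ continues analytically to 11.

The point is a regular point.


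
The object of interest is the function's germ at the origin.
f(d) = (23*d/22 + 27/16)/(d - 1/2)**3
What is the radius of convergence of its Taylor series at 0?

The radius of convergence is 1/2.

Denominator factor (d - 1/2)^3: pole of order 3 at 1/2, modulus 1/2.
The radius of convergence is the smallest modulus among the singular points: 1/2.


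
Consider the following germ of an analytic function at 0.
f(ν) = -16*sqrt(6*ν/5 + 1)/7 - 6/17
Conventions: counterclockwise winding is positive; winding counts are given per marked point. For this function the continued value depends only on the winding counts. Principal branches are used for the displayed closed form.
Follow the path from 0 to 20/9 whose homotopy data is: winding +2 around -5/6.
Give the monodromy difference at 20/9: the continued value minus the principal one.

Continued minus principal equals 0.

The rational part is single-valued and drops out of the difference; each branch term changes only by its own monodromy.
(-16/7)*sqrt(1 - ν/(-5/6)): winding +2 is even, the square root returns to the same sheet, contribution 0.
Summing the contributions at ν = 20/9 gives 0.


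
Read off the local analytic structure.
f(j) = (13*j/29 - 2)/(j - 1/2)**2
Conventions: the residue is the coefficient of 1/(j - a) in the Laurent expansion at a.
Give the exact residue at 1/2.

At the order-2 pole 1/2 set g(j) = (j - (1/2))^2*f(j) = 13*j/29 - 2.
Order-2 pole: residue = g'(a); g'(1/2) = 13/29, so the residue is 13/29.

The residue is 13/29.


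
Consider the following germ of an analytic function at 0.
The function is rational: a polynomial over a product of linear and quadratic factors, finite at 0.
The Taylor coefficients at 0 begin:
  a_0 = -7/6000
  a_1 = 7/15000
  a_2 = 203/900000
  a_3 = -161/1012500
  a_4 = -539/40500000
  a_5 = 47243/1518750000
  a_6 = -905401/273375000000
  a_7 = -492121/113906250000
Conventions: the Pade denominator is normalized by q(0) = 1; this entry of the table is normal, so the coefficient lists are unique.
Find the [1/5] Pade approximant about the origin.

Taylor coefficients needed (read off): a_0 = -7/6000, a_1 = 7/15000, a_2 = 203/900000, a_3 = -161/1012500, a_4 = -539/40500000, a_5 = 47243/1518750000, a_6 = -905401/273375000000.
Write the denominator as Q(x) = 1 + q1*x + q2*x^2 + q3*x^3 + q4*x^4 + q5*x^5. Requiring Q*f - P = O(x^7) with deg P <= 1 kills the coefficients of x^2..x^6 in Q*f:
  x^2: a_2 + q1*a_1 + q2*a_0 = 0, i.e. 203/900000 + (7/15000)*q1 + (-7/6000)*q2 = 0.
  x^3: a_3 + q1*a_2 + q2*a_1 + q3*a_0 = 0, i.e. -161/1012500 + (203/900000)*q1 + (7/15000)*q2 + (-7/6000)*q3 = 0.
  x^4: a_4 + q1*a_3 + q2*a_2 + q3*a_1 + q4*a_0 = 0, i.e. -539/40500000 + (-161/1012500)*q1 + (203/900000)*q2 + (7/15000)*q3 + (-7/6000)*q4 = 0.
  x^5: a_5 + q1*a_4 + q2*a_3 + q3*a_2 + q4*a_1 + q5*a_0 = 0, i.e. 47243/1518750000 + (-539/40500000)*q1 + (-161/1012500)*q2 + (203/900000)*q3 + (7/15000)*q4 + (-7/6000)*q5 = 0.
  x^6: a_6 + q1*a_5 + q2*a_4 + q3*a_3 + q4*a_2 + q5*a_1 = 0, i.e. -905401/273375000000 + (47243/1518750000)*q1 + (-539/40500000)*q2 + (-161/1012500)*q3 + (203/900000)*q4 + (7/15000)*q5 = 0.
Solving this linear system: q1 = 3/20, q2 = 19/75, q3 = -161/27000, q4 = 199/13500, q5 = -29/6000.
The numerator is Q*f truncated at degree 1: P0 = a_0 = -7/6000; P1 = a_1 + q1*a_0 = 7/24000.

The Pade approximant has numerator coefficients [-7/6000, 7/24000]; denominator coefficients [1, 3/20, 19/75, -161/27000, 199/13500, -29/6000].
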